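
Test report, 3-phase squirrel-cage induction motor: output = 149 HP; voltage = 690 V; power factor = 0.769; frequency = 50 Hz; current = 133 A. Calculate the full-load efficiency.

P_out = 149 × 746 = 111154 W
P_in = √3·V_L·I_L·cosφ = 1.732 × 690 × 133 × 0.769 = 122229 W
η = P_out / P_in = 111154 / 122229 = 0.909 = 90.9%

90.9 %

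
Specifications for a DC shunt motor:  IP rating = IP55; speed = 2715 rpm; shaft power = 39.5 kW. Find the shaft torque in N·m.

ω = 2π × 2715/60 = 284.3 rad/s
τ = P/ω = 39500/284.3 = 139 N·m

139 N·m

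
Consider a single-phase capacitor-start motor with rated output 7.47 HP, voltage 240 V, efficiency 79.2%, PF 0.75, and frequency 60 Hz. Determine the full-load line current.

39.1 A

P_out = 7.47 × 746 = 5573 W
P_in = P_out / η = 5573 / 0.792 = 7037 W
I = P_in / (V·cosφ) = 7037 / (240 × 0.75) = 39.1 A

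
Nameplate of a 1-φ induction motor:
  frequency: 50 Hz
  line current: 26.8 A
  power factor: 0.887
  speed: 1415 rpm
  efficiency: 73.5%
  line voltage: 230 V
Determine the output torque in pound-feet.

P_in = V·I·cosφ = 230 × 26.8 × 0.887 = 5467 W
P_out = η·P_in = 0.735 × 5467 = 4018 W
n = 1415 rpm
ω = 2π×1415/60 = 148.2 rad/s
τ = P_out/ω = 4018/148.2 = 27.11 N·m
In lb·ft: 27.11/1.356 = 20 lb·ft

20 lb·ft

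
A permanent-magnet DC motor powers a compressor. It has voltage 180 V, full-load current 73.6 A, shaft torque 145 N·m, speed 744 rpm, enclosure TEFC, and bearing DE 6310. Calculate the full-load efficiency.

85.3 %

ω = 2π × 744/60 = 77.91 rad/s; P_out = τω = 145 × 77.91 = 11297 W
P_in = V·I = 180 × 73.6 = 13248 W
η = P_out / P_in = 11297 / 13248 = 0.853 = 85.3%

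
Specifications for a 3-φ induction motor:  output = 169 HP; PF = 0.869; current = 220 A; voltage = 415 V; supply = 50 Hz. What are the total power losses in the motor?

P_in = √3·V·I·cosφ = 1.732×415×220×0.869 = 137416 W
P_out = 169×746 = 126074 W
Losses = P_in − P_out = 137416 − 126074 = 11342 W

11300 W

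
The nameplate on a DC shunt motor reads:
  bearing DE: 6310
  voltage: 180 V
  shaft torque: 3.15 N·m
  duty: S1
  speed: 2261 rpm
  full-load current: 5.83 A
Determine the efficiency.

ω = 2π × 2261/60 = 236.8 rad/s; P_out = τω = 3.15 × 236.8 = 746 W
P_in = V·I = 180 × 5.83 = 1049 W
η = P_out / P_in = 746 / 1049 = 0.711 = 71.1%

71.1 %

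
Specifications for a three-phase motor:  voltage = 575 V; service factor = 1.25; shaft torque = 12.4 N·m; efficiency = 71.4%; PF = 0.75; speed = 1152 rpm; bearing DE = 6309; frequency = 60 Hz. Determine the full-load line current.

ω = 2π×1152/60 = 120.6 rad/s; P_out = τω = 12.4 × 120.6 = 1495 W
P_in = P_out / η = 1495 / 0.714 = 2094 W
I_L = P_in / (√3·V_L·cosφ) = 2094 / (1.732 × 575 × 0.75) = 2.8 A

2.8 A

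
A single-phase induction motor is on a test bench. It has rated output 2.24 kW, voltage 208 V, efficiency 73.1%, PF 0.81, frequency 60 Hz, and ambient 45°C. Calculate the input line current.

P_out = 2.24 kW = 2240 W
P_in = P_out / η = 2240 / 0.731 = 3064 W
I = P_in / (V·cosφ) = 3064 / (208 × 0.81) = 18.2 A

18.2 A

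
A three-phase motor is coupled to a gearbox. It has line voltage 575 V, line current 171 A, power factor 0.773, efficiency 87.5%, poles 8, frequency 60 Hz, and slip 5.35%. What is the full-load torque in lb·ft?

952 lb·ft

P_in = √3·V·I·cosφ = 1.732 × 575 × 171 × 0.773 = 131641 W
P_out = η·P_in = 0.875 × 131641 = 115186 W
n_s = 120×60/8 = 900 rpm; n = 900×(1−0.0535) = 852 rpm
ω = 2π×852/60 = 89.22 rad/s
τ = P_out/ω = 115186/89.22 = 1291 N·m
In lb·ft: 1291/1.356 = 952 lb·ft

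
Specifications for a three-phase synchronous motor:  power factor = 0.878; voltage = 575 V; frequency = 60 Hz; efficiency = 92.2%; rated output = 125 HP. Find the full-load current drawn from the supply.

116 A

P_out = 125 × 746 = 93250 W
P_in = P_out / η = 93250 / 0.922 = 101139 W
I_L = P_in / (√3·V_L·cosφ) = 101139 / (1.732 × 575 × 0.878) = 116 A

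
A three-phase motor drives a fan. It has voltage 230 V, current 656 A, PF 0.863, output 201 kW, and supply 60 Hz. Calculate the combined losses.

P_in = √3·V·I·cosφ = 1.732×230×656×0.863 = 225523 W
P_out = 201000 W
Losses = P_in − P_out = 225523 − 201000 = 24523 W

24.5 kW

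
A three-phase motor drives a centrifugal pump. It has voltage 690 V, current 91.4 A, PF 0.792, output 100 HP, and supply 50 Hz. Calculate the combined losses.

11.9 kW

P_in = √3·V·I·cosφ = 1.732×690×91.4×0.792 = 86510 W
P_out = 100×746 = 74600 W
Losses = P_in − P_out = 86510 − 74600 = 11910 W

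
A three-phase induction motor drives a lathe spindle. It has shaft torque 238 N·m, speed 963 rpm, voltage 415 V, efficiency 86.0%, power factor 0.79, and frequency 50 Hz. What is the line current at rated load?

49.1 A

ω = 2π×963/60 = 100.8 rad/s; P_out = τω = 238 × 100.8 = 23990 W
P_in = P_out / η = 23990 / 0.860 = 27895 W
I_L = P_in / (√3·V_L·cosφ) = 27895 / (1.732 × 415 × 0.79) = 49.1 A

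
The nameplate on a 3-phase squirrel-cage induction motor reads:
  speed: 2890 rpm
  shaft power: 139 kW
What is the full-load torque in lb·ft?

ω = 2π × 2890/60 = 302.6 rad/s
τ = P/ω = 139000/302.6 = 459.4 N·m
In lb·ft: 459.4/1.356 = 339 lb·ft

339 lb·ft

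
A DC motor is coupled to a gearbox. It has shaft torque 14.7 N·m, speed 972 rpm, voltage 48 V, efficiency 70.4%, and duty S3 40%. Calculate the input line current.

ω = 2π×972/60 = 101.8 rad/s; P_out = τω = 14.7 × 101.8 = 1496 W
P_in = P_out / η = 1496 / 0.704 = 2125 W
I = P_in / V = 2125 / 48 = 44.3 A

44.3 A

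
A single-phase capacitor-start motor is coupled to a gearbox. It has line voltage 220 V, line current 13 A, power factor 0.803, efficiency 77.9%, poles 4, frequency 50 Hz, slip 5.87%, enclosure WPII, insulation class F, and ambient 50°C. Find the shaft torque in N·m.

12.1 N·m

P_in = V·I·cosφ = 220 × 13 × 0.803 = 2297 W
P_out = η·P_in = 0.779 × 2297 = 1789 W
n_s = 120×50/4 = 1500 rpm; n = 1500×(1−0.0587) = 1412 rpm
ω = 2π×1412/60 = 147.9 rad/s
τ = P_out/ω = 1789/147.9 = 12.1 N·m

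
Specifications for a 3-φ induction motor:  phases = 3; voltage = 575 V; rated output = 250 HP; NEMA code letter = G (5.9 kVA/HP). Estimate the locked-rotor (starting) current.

1480 A

S_LR = 5.9 × 250 = 1475 kVA
I_LR = S_LR/(√3·V_L) = 1475000/(1.732×575) = 1480 A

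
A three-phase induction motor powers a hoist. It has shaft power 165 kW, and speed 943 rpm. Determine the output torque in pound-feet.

ω = 2π × 943/60 = 98.75 rad/s
τ = P/ω = 165000/98.75 = 1671 N·m
In lb·ft: 1671/1.356 = 1230 lb·ft

1230 lb·ft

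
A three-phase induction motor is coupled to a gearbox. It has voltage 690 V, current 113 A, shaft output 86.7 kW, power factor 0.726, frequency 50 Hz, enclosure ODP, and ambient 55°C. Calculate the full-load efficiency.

P_out = 86.7 kW = 86700 W
P_in = √3·V_L·I_L·cosφ = 1.732 × 690 × 113 × 0.726 = 98042 W
η = P_out / P_in = 86700 / 98042 = 0.884 = 88.4%

88.4 %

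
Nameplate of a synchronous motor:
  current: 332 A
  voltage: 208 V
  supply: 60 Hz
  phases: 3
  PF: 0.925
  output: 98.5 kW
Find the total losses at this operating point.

12100 W

P_in = √3·V·I·cosφ = 1.732×208×332×0.925 = 110635 W
P_out = 98500 W
Losses = P_in − P_out = 110635 − 98500 = 12135 W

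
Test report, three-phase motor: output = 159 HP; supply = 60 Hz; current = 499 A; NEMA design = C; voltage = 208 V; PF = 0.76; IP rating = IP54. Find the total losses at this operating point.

P_in = √3·V·I·cosφ = 1.732×208×499×0.76 = 136623 W
P_out = 159×746 = 118614 W
Losses = P_in − P_out = 136623 − 118614 = 18009 W

18 kW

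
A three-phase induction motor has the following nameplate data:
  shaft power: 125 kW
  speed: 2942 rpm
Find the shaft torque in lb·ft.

ω = 2π × 2942/60 = 308.1 rad/s
τ = P/ω = 125000/308.1 = 405.7 N·m
In lb·ft: 405.7/1.356 = 299 lb·ft

299 lb·ft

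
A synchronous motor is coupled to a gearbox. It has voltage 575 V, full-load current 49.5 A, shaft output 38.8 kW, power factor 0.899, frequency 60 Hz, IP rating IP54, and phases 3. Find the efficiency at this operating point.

87.5 %

P_out = 38.8 kW = 38800 W
P_in = √3·V_L·I_L·cosφ = 1.732 × 575 × 49.5 × 0.899 = 44318 W
η = P_out / P_in = 38800 / 44318 = 0.875 = 87.5%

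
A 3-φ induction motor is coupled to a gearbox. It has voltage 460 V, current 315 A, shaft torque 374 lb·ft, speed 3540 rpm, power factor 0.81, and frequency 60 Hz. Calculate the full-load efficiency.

92.5 %

τ = 374 lb·ft × 1.356 = 507.1 N·m
ω = 2π × 3540/60 = 370.7 rad/s; P_out = τω = 507.1 × 370.7 = 187982 W
P_in = √3·V_L·I_L·cosφ = 1.732 × 460 × 315 × 0.81 = 203283 W
η = P_out / P_in = 187982 / 203283 = 0.925 = 92.5%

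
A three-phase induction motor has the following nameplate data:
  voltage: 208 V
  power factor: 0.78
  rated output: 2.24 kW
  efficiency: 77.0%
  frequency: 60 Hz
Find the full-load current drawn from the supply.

P_out = 2.24 kW = 2240 W
P_in = P_out / η = 2240 / 0.770 = 2909 W
I_L = P_in / (√3·V_L·cosφ) = 2909 / (1.732 × 208 × 0.78) = 10.4 A

10.4 A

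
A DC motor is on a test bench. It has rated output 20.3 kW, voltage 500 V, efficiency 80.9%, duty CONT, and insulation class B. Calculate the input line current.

50.2 A

P_out = 20.3 kW = 20300 W
P_in = P_out / η = 20300 / 0.809 = 25093 W
I = P_in / V = 25093 / 500 = 50.2 A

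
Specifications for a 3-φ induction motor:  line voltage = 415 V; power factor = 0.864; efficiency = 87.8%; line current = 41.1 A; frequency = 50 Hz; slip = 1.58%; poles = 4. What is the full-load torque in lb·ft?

P_in = √3·V·I·cosφ = 1.732 × 415 × 41.1 × 0.864 = 25524 W
P_out = η·P_in = 0.878 × 25524 = 22410 W
n_s = 120×50/4 = 1500 rpm; n = 1500×(1−0.0158) = 1476 rpm
ω = 2π×1476/60 = 154.6 rad/s
τ = P_out/ω = 22410/154.6 = 145 N·m
In lb·ft: 145/1.356 = 107 lb·ft

107 lb·ft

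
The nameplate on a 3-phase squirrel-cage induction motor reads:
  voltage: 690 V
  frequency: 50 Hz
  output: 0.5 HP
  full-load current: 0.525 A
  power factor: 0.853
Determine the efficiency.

69.7 %

P_out = 0.5 × 746 = 373 W
P_in = √3·V_L·I_L·cosφ = 1.732 × 690 × 0.525 × 0.853 = 535 W
η = P_out / P_in = 373 / 535 = 0.697 = 69.7%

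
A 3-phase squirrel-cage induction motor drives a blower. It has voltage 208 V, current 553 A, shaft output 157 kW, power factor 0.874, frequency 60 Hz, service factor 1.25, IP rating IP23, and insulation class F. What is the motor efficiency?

90.2 %

P_out = 157 kW = 157000 W
P_in = √3·V_L·I_L·cosφ = 1.732 × 208 × 553 × 0.874 = 174120 W
η = P_out / P_in = 157000 / 174120 = 0.902 = 90.2%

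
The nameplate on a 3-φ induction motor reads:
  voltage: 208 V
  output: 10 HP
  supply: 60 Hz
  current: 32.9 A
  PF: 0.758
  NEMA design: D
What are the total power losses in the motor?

1.52 kW

P_in = √3·V·I·cosφ = 1.732×208×32.9×0.758 = 8984 W
P_out = 10×746 = 7460 W
Losses = P_in − P_out = 8984 − 7460 = 1524 W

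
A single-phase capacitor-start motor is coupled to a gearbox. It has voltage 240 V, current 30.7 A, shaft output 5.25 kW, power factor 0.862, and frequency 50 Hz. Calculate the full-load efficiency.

P_out = 5.25 kW = 5250 W
P_in = V·I·cosφ = 240 × 30.7 × 0.862 = 6351 W
η = P_out / P_in = 5250 / 6351 = 0.827 = 82.7%

82.7 %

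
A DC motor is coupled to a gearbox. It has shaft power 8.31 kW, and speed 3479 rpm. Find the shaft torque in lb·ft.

ω = 2π × 3479/60 = 364.3 rad/s
τ = P/ω = 8310/364.3 = 22.81 N·m
In lb·ft: 22.81/1.356 = 16.8 lb·ft

16.8 lb·ft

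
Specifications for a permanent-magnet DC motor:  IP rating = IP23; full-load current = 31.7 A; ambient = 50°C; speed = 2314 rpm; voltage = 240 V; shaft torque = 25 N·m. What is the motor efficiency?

ω = 2π × 2314/60 = 242.3 rad/s; P_out = τω = 25 × 242.3 = 6058 W
P_in = V·I = 240 × 31.7 = 7608 W
η = P_out / P_in = 6058 / 7608 = 0.796 = 79.6%

79.6 %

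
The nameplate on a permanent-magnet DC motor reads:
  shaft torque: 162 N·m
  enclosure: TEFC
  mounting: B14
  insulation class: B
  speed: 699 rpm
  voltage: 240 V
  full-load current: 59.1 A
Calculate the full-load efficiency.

ω = 2π × 699/60 = 73.2 rad/s; P_out = τω = 162 × 73.2 = 11858 W
P_in = V·I = 240 × 59.1 = 14184 W
η = P_out / P_in = 11858 / 14184 = 0.836 = 83.6%

83.6 %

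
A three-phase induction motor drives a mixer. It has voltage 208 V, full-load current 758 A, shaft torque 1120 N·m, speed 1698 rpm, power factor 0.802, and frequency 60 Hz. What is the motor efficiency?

90.9 %

ω = 2π × 1698/60 = 177.8 rad/s; P_out = τω = 1120 × 177.8 = 199136 W
P_in = √3·V_L·I_L·cosφ = 1.732 × 208 × 758 × 0.802 = 219005 W
η = P_out / P_in = 199136 / 219005 = 0.909 = 90.9%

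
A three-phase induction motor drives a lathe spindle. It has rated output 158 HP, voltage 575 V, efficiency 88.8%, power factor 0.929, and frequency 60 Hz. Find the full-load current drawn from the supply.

143 A

P_out = 158 × 746 = 117868 W
P_in = P_out / η = 117868 / 0.888 = 132734 W
I_L = P_in / (√3·V_L·cosφ) = 132734 / (1.732 × 575 × 0.929) = 143 A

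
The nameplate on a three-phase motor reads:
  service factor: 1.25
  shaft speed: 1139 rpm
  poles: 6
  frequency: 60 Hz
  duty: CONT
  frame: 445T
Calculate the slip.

5.08 %

n_s = 120f/p = 120×60/6 = 1200 rpm
s = (n_s − n)/n_s = (1200 − 1139)/1200 = 0.0508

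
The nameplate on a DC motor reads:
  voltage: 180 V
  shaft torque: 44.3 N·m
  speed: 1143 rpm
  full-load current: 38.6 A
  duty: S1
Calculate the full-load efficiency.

76.3 %

ω = 2π × 1143/60 = 119.7 rad/s; P_out = τω = 44.3 × 119.7 = 5303 W
P_in = V·I = 180 × 38.6 = 6948 W
η = P_out / P_in = 5303 / 6948 = 0.763 = 76.3%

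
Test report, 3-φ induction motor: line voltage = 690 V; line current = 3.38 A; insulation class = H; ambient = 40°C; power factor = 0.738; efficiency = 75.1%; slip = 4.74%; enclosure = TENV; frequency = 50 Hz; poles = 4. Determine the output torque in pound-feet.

11 lb·ft

P_in = √3·V·I·cosφ = 1.732 × 690 × 3.38 × 0.738 = 2981 W
P_out = η·P_in = 0.751 × 2981 = 2239 W
n_s = 120×50/4 = 1500 rpm; n = 1500×(1−0.0474) = 1429 rpm
ω = 2π×1429/60 = 149.6 rad/s
τ = P_out/ω = 2239/149.6 = 14.97 N·m
In lb·ft: 14.97/1.356 = 11 lb·ft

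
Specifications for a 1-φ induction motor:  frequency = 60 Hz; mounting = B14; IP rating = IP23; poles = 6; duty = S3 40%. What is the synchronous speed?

n_s = 120f/p = 120×60/6 = 1200 rpm

1200 rpm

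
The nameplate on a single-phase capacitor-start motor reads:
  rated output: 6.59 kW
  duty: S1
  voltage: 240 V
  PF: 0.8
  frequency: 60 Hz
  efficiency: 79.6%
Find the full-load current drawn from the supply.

P_out = 6.59 kW = 6590 W
P_in = P_out / η = 6590 / 0.796 = 8279 W
I = P_in / (V·cosφ) = 8279 / (240 × 0.8) = 43.1 A

43.1 A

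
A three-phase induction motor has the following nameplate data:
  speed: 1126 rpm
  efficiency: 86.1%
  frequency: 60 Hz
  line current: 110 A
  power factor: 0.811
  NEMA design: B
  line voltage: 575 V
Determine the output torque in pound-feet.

478 lb·ft

P_in = √3·V·I·cosφ = 1.732 × 575 × 110 × 0.811 = 88844 W
P_out = η·P_in = 0.861 × 88844 = 76495 W
n = 1126 rpm
ω = 2π×1126/60 = 117.9 rad/s
τ = P_out/ω = 76495/117.9 = 648.8 N·m
In lb·ft: 648.8/1.356 = 478 lb·ft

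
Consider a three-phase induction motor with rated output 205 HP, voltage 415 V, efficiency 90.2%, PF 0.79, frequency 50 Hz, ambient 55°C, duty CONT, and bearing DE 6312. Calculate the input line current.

P_out = 205 × 746 = 152930 W
P_in = P_out / η = 152930 / 0.902 = 169545 W
I_L = P_in / (√3·V_L·cosφ) = 169545 / (1.732 × 415 × 0.79) = 299 A

299 A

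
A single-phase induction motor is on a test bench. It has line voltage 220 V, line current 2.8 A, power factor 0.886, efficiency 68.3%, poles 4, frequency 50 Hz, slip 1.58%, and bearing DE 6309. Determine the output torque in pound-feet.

1.78 lb·ft

P_in = V·I·cosφ = 220 × 2.8 × 0.886 = 546 W
P_out = η·P_in = 0.683 × 546 = 373 W
n_s = 120×50/4 = 1500 rpm; n = 1500×(1−0.0158) = 1476 rpm
ω = 2π×1476/60 = 154.6 rad/s
τ = P_out/ω = 373/154.6 = 2.413 N·m
In lb·ft: 2.413/1.356 = 1.78 lb·ft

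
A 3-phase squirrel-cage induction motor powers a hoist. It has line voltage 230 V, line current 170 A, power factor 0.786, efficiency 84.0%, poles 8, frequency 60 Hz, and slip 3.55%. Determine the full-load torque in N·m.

P_in = √3·V·I·cosφ = 1.732 × 230 × 170 × 0.786 = 53229 W
P_out = η·P_in = 0.84 × 53229 = 44712 W
n_s = 120×60/8 = 900 rpm; n = 900×(1−0.0355) = 868 rpm
ω = 2π×868/60 = 90.9 rad/s
τ = P_out/ω = 44712/90.9 = 492 N·m

492 N·m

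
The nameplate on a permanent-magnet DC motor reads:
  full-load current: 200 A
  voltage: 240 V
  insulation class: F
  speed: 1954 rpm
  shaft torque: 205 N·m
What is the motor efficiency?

ω = 2π × 1954/60 = 204.6 rad/s; P_out = τω = 205 × 204.6 = 41943 W
P_in = V·I = 240 × 200 = 48000 W
η = P_out / P_in = 41943 / 48000 = 0.874 = 87.4%

87.4 %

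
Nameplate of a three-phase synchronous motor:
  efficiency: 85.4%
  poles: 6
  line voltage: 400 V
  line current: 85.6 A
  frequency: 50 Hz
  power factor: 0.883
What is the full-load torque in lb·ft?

P_in = √3·V·I·cosφ = 1.732 × 400 × 85.6 × 0.883 = 52365 W
P_out = η·P_in = 0.854 × 52365 = 44720 W
n = n_s = 120×50/6 = 1000 rpm (synchronous)
ω = 2π×1000/60 = 104.7 rad/s
τ = P_out/ω = 44720/104.7 = 427.1 N·m
In lb·ft: 427.1/1.356 = 315 lb·ft

315 lb·ft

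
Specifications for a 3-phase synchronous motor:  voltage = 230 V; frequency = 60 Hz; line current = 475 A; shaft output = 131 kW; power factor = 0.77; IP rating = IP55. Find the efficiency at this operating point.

P_out = 131 kW = 131000 W
P_in = √3·V_L·I_L·cosφ = 1.732 × 230 × 475 × 0.77 = 145700 W
η = P_out / P_in = 131000 / 145700 = 0.899 = 89.9%

89.9 %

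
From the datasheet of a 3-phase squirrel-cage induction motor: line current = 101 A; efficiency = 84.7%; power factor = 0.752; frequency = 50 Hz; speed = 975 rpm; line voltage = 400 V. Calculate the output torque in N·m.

P_in = √3·V·I·cosφ = 1.732 × 400 × 101 × 0.752 = 52620 W
P_out = η·P_in = 0.847 × 52620 = 44569 W
n = 975 rpm
ω = 2π×975/60 = 102.1 rad/s
τ = P_out/ω = 44569/102.1 = 437 N·m

437 N·m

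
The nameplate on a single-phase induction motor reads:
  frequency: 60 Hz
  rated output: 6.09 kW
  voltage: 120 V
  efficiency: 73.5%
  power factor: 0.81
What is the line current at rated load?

P_out = 6.09 kW = 6090 W
P_in = P_out / η = 6090 / 0.735 = 8286 W
I = P_in / (V·cosφ) = 8286 / (120 × 0.81) = 85.2 A

85.2 A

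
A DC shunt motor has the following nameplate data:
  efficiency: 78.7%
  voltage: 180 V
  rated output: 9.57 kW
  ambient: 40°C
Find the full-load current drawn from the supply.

P_out = 9.57 kW = 9570 W
P_in = P_out / η = 9570 / 0.787 = 12160 W
I = P_in / V = 12160 / 180 = 67.6 A

67.6 A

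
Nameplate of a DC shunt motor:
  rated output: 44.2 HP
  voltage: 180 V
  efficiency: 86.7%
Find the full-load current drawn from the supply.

P_out = 44.2 × 746 = 32973 W
P_in = P_out / η = 32973 / 0.867 = 38031 W
I = P_in / V = 38031 / 180 = 211 A

211 A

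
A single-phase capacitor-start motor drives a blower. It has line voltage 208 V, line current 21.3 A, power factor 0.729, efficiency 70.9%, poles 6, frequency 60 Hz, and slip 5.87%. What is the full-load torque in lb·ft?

P_in = V·I·cosφ = 208 × 21.3 × 0.729 = 3230 W
P_out = η·P_in = 0.709 × 3230 = 2290 W
n_s = 120×60/6 = 1200 rpm; n = 1200×(1−0.0587) = 1130 rpm
ω = 2π×1130/60 = 118.3 rad/s
τ = P_out/ω = 2290/118.3 = 19.36 N·m
In lb·ft: 19.36/1.356 = 14.3 lb·ft

14.3 lb·ft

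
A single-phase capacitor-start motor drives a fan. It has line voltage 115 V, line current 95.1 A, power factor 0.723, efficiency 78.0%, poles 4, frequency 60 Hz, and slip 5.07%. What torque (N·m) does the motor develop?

34.5 N·m

P_in = V·I·cosφ = 115 × 95.1 × 0.723 = 7907 W
P_out = η·P_in = 0.78 × 7907 = 6167 W
n_s = 120×60/4 = 1800 rpm; n = 1800×(1−0.0507) = 1709 rpm
ω = 2π×1709/60 = 179 rad/s
τ = P_out/ω = 6167/179 = 34.5 N·m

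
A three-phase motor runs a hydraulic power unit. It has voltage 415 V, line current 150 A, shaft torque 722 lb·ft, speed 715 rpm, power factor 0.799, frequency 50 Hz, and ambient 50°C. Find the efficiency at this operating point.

85.1 %

τ = 722 lb·ft × 1.356 = 979 N·m
ω = 2π × 715/60 = 74.87 rad/s; P_out = τω = 979 × 74.87 = 73298 W
P_in = √3·V_L·I_L·cosφ = 1.732 × 415 × 150 × 0.799 = 86146 W
η = P_out / P_in = 73298 / 86146 = 0.851 = 85.1%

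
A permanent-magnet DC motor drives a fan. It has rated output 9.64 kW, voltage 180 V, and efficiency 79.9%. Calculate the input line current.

67 A

P_out = 9.64 kW = 9640 W
P_in = P_out / η = 9640 / 0.799 = 12065 W
I = P_in / V = 12065 / 180 = 67 A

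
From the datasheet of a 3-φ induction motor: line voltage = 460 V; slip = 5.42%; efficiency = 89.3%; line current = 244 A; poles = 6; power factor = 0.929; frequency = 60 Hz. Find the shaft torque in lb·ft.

P_in = √3·V·I·cosφ = 1.732 × 460 × 244 × 0.929 = 180597 W
P_out = η·P_in = 0.893 × 180597 = 161273 W
n_s = 120×60/6 = 1200 rpm; n = 1200×(1−0.0542) = 1135 rpm
ω = 2π×1135/60 = 118.9 rad/s
τ = P_out/ω = 161273/118.9 = 1356 N·m
In lb·ft: 1356/1.356 = 1000 lb·ft

1000 lb·ft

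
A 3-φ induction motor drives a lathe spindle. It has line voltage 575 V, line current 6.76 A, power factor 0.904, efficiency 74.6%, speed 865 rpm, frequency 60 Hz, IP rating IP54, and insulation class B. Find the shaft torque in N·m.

50.1 N·m

P_in = √3·V·I·cosφ = 1.732 × 575 × 6.76 × 0.904 = 6086 W
P_out = η·P_in = 0.746 × 6086 = 4540 W
n = 865 rpm
ω = 2π×865/60 = 90.58 rad/s
τ = P_out/ω = 4540/90.58 = 50.1 N·m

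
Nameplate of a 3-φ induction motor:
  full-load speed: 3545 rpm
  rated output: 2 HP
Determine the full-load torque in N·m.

4.02 N·m

P_out = 2 × 746 = 1492 W
ω = 2π × 3545/60 = 371.2 rad/s
τ = P_out/ω = 1492/371.2 = 4.02 N·m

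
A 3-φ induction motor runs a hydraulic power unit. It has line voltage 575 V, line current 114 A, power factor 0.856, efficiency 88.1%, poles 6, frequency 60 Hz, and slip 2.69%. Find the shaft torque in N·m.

P_in = √3·V·I·cosφ = 1.732 × 575 × 114 × 0.856 = 97184 W
P_out = η·P_in = 0.881 × 97184 = 85619 W
n_s = 120×60/6 = 1200 rpm; n = 1200×(1−0.0269) = 1168 rpm
ω = 2π×1168/60 = 122.3 rad/s
τ = P_out/ω = 85619/122.3 = 700 N·m

700 N·m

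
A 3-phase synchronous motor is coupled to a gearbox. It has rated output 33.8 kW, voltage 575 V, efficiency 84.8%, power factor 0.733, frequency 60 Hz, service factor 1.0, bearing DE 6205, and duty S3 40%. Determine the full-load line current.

P_out = 33.8 kW = 33800 W
P_in = P_out / η = 33800 / 0.848 = 39858 W
I_L = P_in / (√3·V_L·cosφ) = 39858 / (1.732 × 575 × 0.733) = 54.6 A

54.6 A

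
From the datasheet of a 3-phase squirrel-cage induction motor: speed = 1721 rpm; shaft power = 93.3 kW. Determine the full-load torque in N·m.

ω = 2π × 1721/60 = 180.2 rad/s
τ = P/ω = 93300/180.2 = 518 N·m

518 N·m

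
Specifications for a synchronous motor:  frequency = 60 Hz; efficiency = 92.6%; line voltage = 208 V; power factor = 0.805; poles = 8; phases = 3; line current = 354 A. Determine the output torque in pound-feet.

744 lb·ft

P_in = √3·V·I·cosφ = 1.732 × 208 × 354 × 0.805 = 102662 W
P_out = η·P_in = 0.926 × 102662 = 95065 W
n = n_s = 120×60/8 = 900 rpm (synchronous)
ω = 2π×900/60 = 94.25 rad/s
τ = P_out/ω = 95065/94.25 = 1009 N·m
In lb·ft: 1009/1.356 = 744 lb·ft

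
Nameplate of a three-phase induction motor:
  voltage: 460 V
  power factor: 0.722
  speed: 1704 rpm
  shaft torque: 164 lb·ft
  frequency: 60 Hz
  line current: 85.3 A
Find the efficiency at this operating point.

τ = 164 lb·ft × 1.356 = 222.4 N·m
ω = 2π × 1704/60 = 178.4 rad/s; P_out = τω = 222.4 × 178.4 = 39676 W
P_in = √3·V_L·I_L·cosφ = 1.732 × 460 × 85.3 × 0.722 = 49067 W
η = P_out / P_in = 39676 / 49067 = 0.809 = 80.9%

80.9 %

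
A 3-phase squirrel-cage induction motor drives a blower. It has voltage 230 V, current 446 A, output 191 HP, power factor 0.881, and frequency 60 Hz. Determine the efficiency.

91.0 %

P_out = 191 × 746 = 142486 W
P_in = √3·V_L·I_L·cosφ = 1.732 × 230 × 446 × 0.881 = 156526 W
η = P_out / P_in = 142486 / 156526 = 0.910 = 91.0%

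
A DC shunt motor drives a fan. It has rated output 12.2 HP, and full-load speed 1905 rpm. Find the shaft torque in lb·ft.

P_out = 12.2 × 746 = 9101 W
ω = 2π × 1905/60 = 199.5 rad/s
τ = P_out/ω = 9101/199.5 = 45.62 N·m
In lb·ft: 45.62/1.356 = 33.6 lb·ft

33.6 lb·ft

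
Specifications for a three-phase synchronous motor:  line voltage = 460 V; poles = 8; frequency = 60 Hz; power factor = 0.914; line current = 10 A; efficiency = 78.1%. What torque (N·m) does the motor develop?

60.3 N·m

P_in = √3·V·I·cosφ = 1.732 × 460 × 10 × 0.914 = 7282 W
P_out = η·P_in = 0.781 × 7282 = 5687 W
n = n_s = 120×60/8 = 900 rpm (synchronous)
ω = 2π×900/60 = 94.25 rad/s
τ = P_out/ω = 5687/94.25 = 60.3 N·m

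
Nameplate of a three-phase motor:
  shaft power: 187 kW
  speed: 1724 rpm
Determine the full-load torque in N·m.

ω = 2π × 1724/60 = 180.5 rad/s
τ = P/ω = 187000/180.5 = 1040 N·m

1040 N·m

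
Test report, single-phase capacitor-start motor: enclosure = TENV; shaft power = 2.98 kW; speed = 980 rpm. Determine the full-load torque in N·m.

29 N·m

ω = 2π × 980/60 = 102.6 rad/s
τ = P/ω = 2980/102.6 = 29 N·m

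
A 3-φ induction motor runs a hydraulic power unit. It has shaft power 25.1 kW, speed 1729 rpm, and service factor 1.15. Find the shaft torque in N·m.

ω = 2π × 1729/60 = 181.1 rad/s
τ = P/ω = 25100/181.1 = 139 N·m

139 N·m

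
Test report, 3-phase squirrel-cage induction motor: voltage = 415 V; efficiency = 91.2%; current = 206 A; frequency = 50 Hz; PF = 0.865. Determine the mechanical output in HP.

157 HP

P_in = √3·V·I·cosφ = 1.732 × 415 × 206 × 0.865 = 128079 W
P_out = η·P_in = 0.912 × 128079 = 116808 W
= 116808/746 = 157 HP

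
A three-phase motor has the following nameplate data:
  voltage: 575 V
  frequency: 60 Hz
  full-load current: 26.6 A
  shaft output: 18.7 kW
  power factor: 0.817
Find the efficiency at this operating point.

86.4 %

P_out = 18.7 kW = 18700 W
P_in = √3·V_L·I_L·cosφ = 1.732 × 575 × 26.6 × 0.817 = 21643 W
η = P_out / P_in = 18700 / 21643 = 0.864 = 86.4%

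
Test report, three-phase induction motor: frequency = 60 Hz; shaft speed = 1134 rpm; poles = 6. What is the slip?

5.5 %

n_s = 120f/p = 120×60/6 = 1200 rpm
s = (n_s − n)/n_s = (1200 − 1134)/1200 = 0.0550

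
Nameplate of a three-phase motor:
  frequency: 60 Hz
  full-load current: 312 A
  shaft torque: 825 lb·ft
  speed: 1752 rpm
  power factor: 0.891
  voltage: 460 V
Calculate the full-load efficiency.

τ = 825 lb·ft × 1.356 = 1119 N·m
ω = 2π × 1752/60 = 183.5 rad/s; P_out = τω = 1119 × 183.5 = 205337 W
P_in = √3·V_L·I_L·cosφ = 1.732 × 460 × 312 × 0.891 = 221482 W
η = P_out / P_in = 205337 / 221482 = 0.927 = 92.7%

92.7 %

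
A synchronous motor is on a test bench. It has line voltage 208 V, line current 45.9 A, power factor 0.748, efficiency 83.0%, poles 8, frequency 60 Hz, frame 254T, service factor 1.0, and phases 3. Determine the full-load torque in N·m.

P_in = √3·V·I·cosφ = 1.732 × 208 × 45.9 × 0.748 = 12369 W
P_out = η·P_in = 0.83 × 12369 = 10266 W
n = n_s = 120×60/8 = 900 rpm (synchronous)
ω = 2π×900/60 = 94.25 rad/s
τ = P_out/ω = 10266/94.25 = 109 N·m

109 N·m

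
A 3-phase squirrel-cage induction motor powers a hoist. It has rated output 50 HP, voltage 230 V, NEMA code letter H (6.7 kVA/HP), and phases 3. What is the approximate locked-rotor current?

S_LR = 6.7 × 50 = 335 kVA
I_LR = S_LR/(√3·V_L) = 335000/(1.732×230) = 841 A

841 A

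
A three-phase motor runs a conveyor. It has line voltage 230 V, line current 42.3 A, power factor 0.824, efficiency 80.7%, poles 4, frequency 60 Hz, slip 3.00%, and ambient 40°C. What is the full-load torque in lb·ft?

45.2 lb·ft

P_in = √3·V·I·cosφ = 1.732 × 230 × 42.3 × 0.824 = 13885 W
P_out = η·P_in = 0.807 × 13885 = 11205 W
n_s = 120×60/4 = 1800 rpm; n = 1800×(1−0.03) = 1746 rpm
ω = 2π×1746/60 = 182.8 rad/s
τ = P_out/ω = 11205/182.8 = 61.3 N·m
In lb·ft: 61.3/1.356 = 45.2 lb·ft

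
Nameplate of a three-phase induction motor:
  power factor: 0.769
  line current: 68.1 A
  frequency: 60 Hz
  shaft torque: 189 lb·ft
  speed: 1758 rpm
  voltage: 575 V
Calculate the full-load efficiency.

90.5 %

τ = 189 lb·ft × 1.356 = 256.3 N·m
ω = 2π × 1758/60 = 184.1 rad/s; P_out = τω = 256.3 × 184.1 = 47185 W
P_in = √3·V_L·I_L·cosφ = 1.732 × 575 × 68.1 × 0.769 = 52154 W
η = P_out / P_in = 47185 / 52154 = 0.905 = 90.5%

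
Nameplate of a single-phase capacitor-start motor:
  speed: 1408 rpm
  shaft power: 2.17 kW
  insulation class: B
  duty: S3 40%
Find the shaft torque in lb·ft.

ω = 2π × 1408/60 = 147.4 rad/s
τ = P/ω = 2170/147.4 = 14.72 N·m
In lb·ft: 14.72/1.356 = 10.9 lb·ft

10.9 lb·ft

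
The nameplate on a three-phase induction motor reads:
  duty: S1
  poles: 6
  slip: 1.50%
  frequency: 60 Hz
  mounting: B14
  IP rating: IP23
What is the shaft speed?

1182 rpm

n_s = 120f/p = 120×60/6 = 1200 rpm
n = n_s(1 − s) = 1200 × (1 − 0.015) = 1182 rpm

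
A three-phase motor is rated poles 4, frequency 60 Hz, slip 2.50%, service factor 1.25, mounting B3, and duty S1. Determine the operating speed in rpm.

n_s = 120f/p = 120×60/4 = 1800 rpm
n = n_s(1 − s) = 1800 × (1 − 0.025) = 1755 rpm

1755 rpm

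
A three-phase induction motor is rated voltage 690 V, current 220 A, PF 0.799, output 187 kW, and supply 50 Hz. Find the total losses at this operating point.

P_in = √3·V·I·cosφ = 1.732×690×220×0.799 = 210071 W
P_out = 187000 W
Losses = P_in − P_out = 210071 − 187000 = 23071 W

23.1 kW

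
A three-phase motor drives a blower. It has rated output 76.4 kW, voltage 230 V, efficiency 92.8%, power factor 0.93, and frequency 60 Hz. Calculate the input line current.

222 A

P_out = 76.4 kW = 76400 W
P_in = P_out / η = 76400 / 0.928 = 82328 W
I_L = P_in / (√3·V_L·cosφ) = 82328 / (1.732 × 230 × 0.93) = 222 A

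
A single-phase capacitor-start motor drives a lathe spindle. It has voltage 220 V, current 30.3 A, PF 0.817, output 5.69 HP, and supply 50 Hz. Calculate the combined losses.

1200 W

P_in = V·I·cosφ = 220×30.3×0.817 = 5446 W
P_out = 5.69×746 = 4245 W
Losses = P_in − P_out = 5446 − 4245 = 1201 W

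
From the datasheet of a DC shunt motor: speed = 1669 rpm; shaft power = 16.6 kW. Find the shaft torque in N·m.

95 N·m

ω = 2π × 1669/60 = 174.8 rad/s
τ = P/ω = 16600/174.8 = 95 N·m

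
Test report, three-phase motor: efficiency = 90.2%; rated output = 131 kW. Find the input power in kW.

145 kW

P_out = 131000 W
P_in = P_out/η = 131000/0.902 = 145233 W = 145 kW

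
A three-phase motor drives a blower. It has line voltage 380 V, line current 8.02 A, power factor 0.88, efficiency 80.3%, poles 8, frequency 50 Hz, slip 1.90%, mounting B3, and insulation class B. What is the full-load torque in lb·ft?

35.7 lb·ft

P_in = √3·V·I·cosφ = 1.732 × 380 × 8.02 × 0.88 = 4645 W
P_out = η·P_in = 0.803 × 4645 = 3730 W
n_s = 120×50/8 = 750 rpm; n = 750×(1−0.019) = 736 rpm
ω = 2π×736/60 = 77.07 rad/s
τ = P_out/ω = 3730/77.07 = 48.4 N·m
In lb·ft: 48.4/1.356 = 35.7 lb·ft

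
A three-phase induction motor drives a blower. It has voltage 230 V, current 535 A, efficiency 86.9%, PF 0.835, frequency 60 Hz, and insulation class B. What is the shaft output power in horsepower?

207 HP

P_in = √3·V·I·cosφ = 1.732 × 230 × 535 × 0.835 = 177957 W
P_out = η·P_in = 0.869 × 177957 = 154645 W
= 154645/746 = 207 HP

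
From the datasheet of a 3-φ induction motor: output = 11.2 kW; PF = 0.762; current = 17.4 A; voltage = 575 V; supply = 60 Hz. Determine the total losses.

2000 W

P_in = √3·V·I·cosφ = 1.732×575×17.4×0.762 = 13204 W
P_out = 11200 W
Losses = P_in − P_out = 13204 − 11200 = 2004 W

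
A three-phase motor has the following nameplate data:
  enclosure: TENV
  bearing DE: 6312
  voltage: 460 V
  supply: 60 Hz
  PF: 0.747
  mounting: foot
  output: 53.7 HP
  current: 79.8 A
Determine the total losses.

7430 W

P_in = √3·V·I·cosφ = 1.732×460×79.8×0.747 = 47493 W
P_out = 53.7×746 = 40060 W
Losses = P_in − P_out = 47493 − 40060 = 7433 W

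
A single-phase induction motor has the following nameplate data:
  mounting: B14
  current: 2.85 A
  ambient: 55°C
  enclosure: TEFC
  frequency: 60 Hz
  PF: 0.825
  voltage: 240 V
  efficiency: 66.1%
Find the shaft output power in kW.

0.373 kW

P_in = V·I·cosφ = 240 × 2.85 × 0.825 = 564 W
P_out = η·P_in = 0.661 × 564 = 373 W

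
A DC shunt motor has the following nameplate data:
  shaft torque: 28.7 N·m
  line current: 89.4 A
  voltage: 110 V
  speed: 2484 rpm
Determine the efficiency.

75.9 %

ω = 2π × 2484/60 = 260.1 rad/s; P_out = τω = 28.7 × 260.1 = 7465 W
P_in = V·I = 110 × 89.4 = 9834 W
η = P_out / P_in = 7465 / 9834 = 0.759 = 75.9%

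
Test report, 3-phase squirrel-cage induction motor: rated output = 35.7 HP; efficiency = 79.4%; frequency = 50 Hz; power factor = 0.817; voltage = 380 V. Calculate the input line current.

62.4 A

P_out = 35.7 × 746 = 26632 W
P_in = P_out / η = 26632 / 0.794 = 33542 W
I_L = P_in / (√3·V_L·cosφ) = 33542 / (1.732 × 380 × 0.817) = 62.4 A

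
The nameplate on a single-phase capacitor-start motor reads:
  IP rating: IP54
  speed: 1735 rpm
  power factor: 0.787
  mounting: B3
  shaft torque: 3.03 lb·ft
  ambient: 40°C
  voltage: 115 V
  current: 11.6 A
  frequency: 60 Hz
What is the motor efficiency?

τ = 3.03 lb·ft × 1.356 = 4.109 N·m
ω = 2π × 1735/60 = 181.7 rad/s; P_out = τω = 4.109 × 181.7 = 747 W
P_in = V·I·cosφ = 115 × 11.6 × 0.787 = 1050 W
η = P_out / P_in = 747 / 1050 = 0.711 = 71.1%

71.1 %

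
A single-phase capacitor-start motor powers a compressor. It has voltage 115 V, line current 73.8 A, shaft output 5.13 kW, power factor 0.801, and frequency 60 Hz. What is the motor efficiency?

P_out = 5.13 kW = 5130 W
P_in = V·I·cosφ = 115 × 73.8 × 0.801 = 6798 W
η = P_out / P_in = 5130 / 6798 = 0.755 = 75.5%

75.5 %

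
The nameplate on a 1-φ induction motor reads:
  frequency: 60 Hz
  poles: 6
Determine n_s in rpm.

n_s = 120f/p = 120×60/6 = 1200 rpm

1200 rpm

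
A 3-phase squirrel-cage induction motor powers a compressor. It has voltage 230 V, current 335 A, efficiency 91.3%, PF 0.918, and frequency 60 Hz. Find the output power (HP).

P_in = √3·V·I·cosφ = 1.732 × 230 × 335 × 0.918 = 122508 W
P_out = η·P_in = 0.913 × 122508 = 111850 W
= 111850/746 = 150 HP

150 HP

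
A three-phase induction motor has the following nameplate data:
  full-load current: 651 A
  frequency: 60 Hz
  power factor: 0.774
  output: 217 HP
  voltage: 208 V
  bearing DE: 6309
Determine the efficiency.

89.2 %

P_out = 217 × 746 = 161882 W
P_in = √3·V_L·I_L·cosφ = 1.732 × 208 × 651 × 0.774 = 181524 W
η = P_out / P_in = 161882 / 181524 = 0.892 = 89.2%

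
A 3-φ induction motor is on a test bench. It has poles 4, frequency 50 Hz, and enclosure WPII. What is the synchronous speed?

1500 rpm

n_s = 120f/p = 120×50/4 = 1500 rpm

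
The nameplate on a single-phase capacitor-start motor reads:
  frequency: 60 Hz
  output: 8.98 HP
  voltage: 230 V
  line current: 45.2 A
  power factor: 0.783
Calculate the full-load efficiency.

82.3 %

P_out = 8.98 × 746 = 6699 W
P_in = V·I·cosφ = 230 × 45.2 × 0.783 = 8140 W
η = P_out / P_in = 6699 / 8140 = 0.823 = 82.3%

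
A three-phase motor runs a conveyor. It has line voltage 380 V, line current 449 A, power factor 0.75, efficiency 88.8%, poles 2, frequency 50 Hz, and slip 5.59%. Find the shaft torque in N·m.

664 N·m

P_in = √3·V·I·cosφ = 1.732 × 380 × 449 × 0.75 = 221635 W
P_out = η·P_in = 0.888 × 221635 = 196812 W
n_s = 120×50/2 = 3000 rpm; n = 3000×(1−0.0559) = 2832 rpm
ω = 2π×2832/60 = 296.6 rad/s
τ = P_out/ω = 196812/296.6 = 664 N·m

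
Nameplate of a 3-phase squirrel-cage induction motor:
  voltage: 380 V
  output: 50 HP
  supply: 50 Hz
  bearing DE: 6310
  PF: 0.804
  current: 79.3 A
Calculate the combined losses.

P_in = √3·V·I·cosφ = 1.732×380×79.3×0.804 = 41962 W
P_out = 50×746 = 37300 W
Losses = P_in − P_out = 41962 − 37300 = 4662 W

4660 W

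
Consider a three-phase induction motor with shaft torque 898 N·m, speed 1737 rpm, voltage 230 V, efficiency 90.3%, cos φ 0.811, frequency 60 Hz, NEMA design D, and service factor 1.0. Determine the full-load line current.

560 A

ω = 2π×1737/60 = 181.9 rad/s; P_out = τω = 898 × 181.9 = 163346 W
P_in = P_out / η = 163346 / 0.903 = 180893 W
I_L = P_in / (√3·V_L·cosφ) = 180893 / (1.732 × 230 × 0.811) = 560 A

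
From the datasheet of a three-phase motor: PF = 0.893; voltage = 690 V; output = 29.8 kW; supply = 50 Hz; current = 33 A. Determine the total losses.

5.42 kW

P_in = √3·V·I·cosφ = 1.732×690×33×0.893 = 35218 W
P_out = 29800 W
Losses = P_in − P_out = 35218 − 29800 = 5418 W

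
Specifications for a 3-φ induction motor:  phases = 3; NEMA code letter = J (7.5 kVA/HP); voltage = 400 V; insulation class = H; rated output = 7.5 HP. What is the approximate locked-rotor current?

S_LR = 7.5 × 7.5 = 56.25 kVA
I_LR = S_LR/(√3·V_L) = 56250/(1.732×400) = 81.2 A

81.2 A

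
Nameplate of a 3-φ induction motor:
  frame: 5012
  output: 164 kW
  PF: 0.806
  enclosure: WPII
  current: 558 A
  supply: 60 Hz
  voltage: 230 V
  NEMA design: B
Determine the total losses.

P_in = √3·V·I·cosφ = 1.732×230×558×0.806 = 179162 W
P_out = 164000 W
Losses = P_in − P_out = 179162 − 164000 = 15162 W

15.2 kW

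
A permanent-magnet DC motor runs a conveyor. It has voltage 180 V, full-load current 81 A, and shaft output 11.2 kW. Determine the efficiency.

P_out = 11.2 kW = 11200 W
P_in = V·I = 180 × 81 = 14580 W
η = P_out / P_in = 11200 / 14580 = 0.768 = 76.8%

76.8 %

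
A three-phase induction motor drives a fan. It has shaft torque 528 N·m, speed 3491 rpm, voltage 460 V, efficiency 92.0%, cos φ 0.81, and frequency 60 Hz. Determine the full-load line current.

325 A

ω = 2π×3491/60 = 365.6 rad/s; P_out = τω = 528 × 365.6 = 193037 W
P_in = P_out / η = 193037 / 0.920 = 209823 W
I_L = P_in / (√3·V_L·cosφ) = 209823 / (1.732 × 460 × 0.81) = 325 A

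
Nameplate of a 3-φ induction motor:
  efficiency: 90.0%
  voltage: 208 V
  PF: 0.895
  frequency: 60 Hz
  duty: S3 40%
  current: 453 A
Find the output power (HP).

P_in = √3·V·I·cosφ = 1.732 × 208 × 453 × 0.895 = 146060 W
P_out = η·P_in = 0.9 × 146060 = 131454 W
= 131454/746 = 176 HP

176 HP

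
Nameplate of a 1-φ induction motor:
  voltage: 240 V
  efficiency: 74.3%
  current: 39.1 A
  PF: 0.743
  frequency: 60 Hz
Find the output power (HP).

P_in = V·I·cosφ = 240 × 39.1 × 0.743 = 6972 W
P_out = η·P_in = 0.743 × 6972 = 5180 W
= 5180/746 = 6.94 HP

6.94 HP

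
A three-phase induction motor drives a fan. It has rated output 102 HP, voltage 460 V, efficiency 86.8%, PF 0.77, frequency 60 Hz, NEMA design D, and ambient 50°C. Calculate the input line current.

P_out = 102 × 746 = 76092 W
P_in = P_out / η = 76092 / 0.868 = 87664 W
I_L = P_in / (√3·V_L·cosφ) = 87664 / (1.732 × 460 × 0.77) = 143 A

143 A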